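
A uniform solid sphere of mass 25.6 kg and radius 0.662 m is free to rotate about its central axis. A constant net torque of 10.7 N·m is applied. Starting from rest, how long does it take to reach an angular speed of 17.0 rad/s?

t ≈ 7.13 s

I = (2/5)MR² = (2/5)(25.6)(0.662)² = 4.488 kg·m².
α = τ/I = 10.7/4.488 = 2.384 rad/s².
ω = αt ⇒ t = ω/α = 17.0/2.384 = 7.130 s.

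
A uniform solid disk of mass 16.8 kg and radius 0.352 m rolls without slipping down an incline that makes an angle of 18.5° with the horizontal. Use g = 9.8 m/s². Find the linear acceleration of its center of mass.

Translation along the incline: Mg sinθ − f = Ma.
Rotation about the center: fR = Iα with I = ½MR². No-slip gives a = αR, so f = (I/R²)a = (1/2)M a.
Substituting: Mg sinθ = (1 + 0.5000)Ma, so a = g sinθ/(1 + 0.5000) = (9.8) sin 18.5° / 1.500 = 2.073 m/s².

a ≈ 2.07 m/s²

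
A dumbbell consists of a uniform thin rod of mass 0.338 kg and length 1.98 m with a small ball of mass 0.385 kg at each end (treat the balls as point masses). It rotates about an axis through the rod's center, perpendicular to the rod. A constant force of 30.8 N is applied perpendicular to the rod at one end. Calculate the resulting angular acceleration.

α ≈ 35.2 rad/s²

I_rod = (1/12)ML² = (1/12)(0.338)(1.98)² = 0.1104 kg·m².
I_balls = 2·m·(L/2)² = 2(0.385)(0.9900)² = 0.7547 kg·m².
Total I = 0.8651 kg·m².
τ = F·(L/2) = (30.8)(0.990) = 30.49 N·m.
α = τ/I = 30.49/0.8651 = 35.25 rad/s².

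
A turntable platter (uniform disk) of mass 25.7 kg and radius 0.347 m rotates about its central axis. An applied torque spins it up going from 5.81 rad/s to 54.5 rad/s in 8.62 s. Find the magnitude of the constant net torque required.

τ ≈ 8.74 N·m

I = ½MR² = (1/2)(25.7)(0.347)² = 1.547 kg·m².
α = Δω/Δt = (54.5 − 5.81)/8.62 = 5.648 rad/s².
τ = Iα = (1.547)(5.648) = 8.740 N·m.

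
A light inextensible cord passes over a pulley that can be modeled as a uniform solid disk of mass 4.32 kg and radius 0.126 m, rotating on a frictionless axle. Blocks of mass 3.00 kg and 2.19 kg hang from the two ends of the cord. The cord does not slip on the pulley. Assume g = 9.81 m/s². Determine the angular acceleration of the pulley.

I = ½MR² = (1/2)(4.32)(0.126)² = 0.03429 kg·m².
Heavier block: m₁g − T₁ = m₁a. Lighter block: T₂ − m₂g = m₂a.
Pulley: (T₁ − T₂)R = Iα = I(a/R), so T₁ − T₂ = (I/R²)a = (1/2)M_p a = 2.160·a.
Adding the three: (m₁ − m₂)g = (m₁ + m₂ + 2.160)a, so a = (3.00 − 2.19)(9.81)/(3.00 + 2.19 + 2.160) = 1.081 m/s².
α = a/R = 1.081/0.126 = 8.580 rad/s².

α ≈ 8.58 rad/s²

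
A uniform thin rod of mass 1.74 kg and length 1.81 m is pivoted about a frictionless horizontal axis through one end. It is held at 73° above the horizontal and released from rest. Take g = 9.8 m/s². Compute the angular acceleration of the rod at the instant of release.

About the pivot, I = (1/3)ML² = (1/3)(1.74)(1.81)² = 1.900 kg·m².
The weight acts at the center, a distance L/2 = 0.9050 m from the pivot; τ = Mg(L/2) cos 73° = 4.512 N·m.
α = τ/I = 4.512/1.900 = 2.375 rad/s².

α ≈ 2.37 rad/s²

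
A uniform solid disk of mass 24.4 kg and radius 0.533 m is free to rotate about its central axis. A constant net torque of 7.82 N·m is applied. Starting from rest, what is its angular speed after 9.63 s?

ω ≈ 21.7 rad/s

I = ½MR² = (1/2)(24.4)(0.533)² = 3.466 kg·m².
α = τ/I = 7.82/3.466 = 2.256 rad/s².
ω = ω₀ + αt = 0 + (2.256)(9.63) = 21.73 rad/s.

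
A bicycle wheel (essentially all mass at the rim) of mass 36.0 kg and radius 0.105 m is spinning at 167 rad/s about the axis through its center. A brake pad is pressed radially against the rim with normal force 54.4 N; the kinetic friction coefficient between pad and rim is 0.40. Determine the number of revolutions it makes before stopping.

≈ 386 revolutions

I = MR² = (36.0)(0.105)² = 0.3969 kg·m².
Friction force f = μN = (0.40)(54.4) = 21.76 N at the rim; torque magnitude τ = fR = 2.285 N·m, opposing ω.
|α| = τ/I = 2.285/0.3969 = 5.757 rad/s² (deceleration).
ω² = ω₀² − 2|α|θ with ω = 0 ⇒ θ = ω₀²/(2|α|) = 2422 rad = 385.5 rev.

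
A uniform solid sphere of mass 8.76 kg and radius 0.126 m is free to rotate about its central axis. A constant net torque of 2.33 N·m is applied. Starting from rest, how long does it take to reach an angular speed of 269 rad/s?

t ≈ 6.42 s

I = (2/5)MR² = (2/5)(8.76)(0.126)² = 0.05563 kg·m².
α = τ/I = 2.33/0.05563 = 41.88 rad/s².
ω = αt ⇒ t = ω/α = 269/41.88 = 6.422 s.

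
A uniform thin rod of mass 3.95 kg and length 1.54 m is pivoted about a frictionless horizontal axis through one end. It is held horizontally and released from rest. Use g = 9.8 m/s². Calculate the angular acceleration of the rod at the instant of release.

α ≈ 9.55 rad/s²

About the pivot, I = (1/3)ML² = (1/3)(3.95)(1.54)² = 3.123 kg·m².
The weight acts at the center, a distance L/2 = 0.7700 m from the pivot; τ = Mg(L/2) = 29.81 N·m.
α = τ/I = 29.81/3.123 = 9.545 rad/s².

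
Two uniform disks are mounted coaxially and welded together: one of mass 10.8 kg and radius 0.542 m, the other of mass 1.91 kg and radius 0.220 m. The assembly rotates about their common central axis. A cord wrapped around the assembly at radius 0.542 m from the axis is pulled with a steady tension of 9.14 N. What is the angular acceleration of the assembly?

I = ½M₁R₁² + ½M₂R₂² = ½(10.8)(0.542)² + ½(1.91)(0.220)² = 1.633 kg·m².
τ = F r = (9.14)(0.542) = 4.954 N·m.
α = τ/I = 4.954/1.633 = 3.034 rad/s².

α ≈ 3.03 rad/s²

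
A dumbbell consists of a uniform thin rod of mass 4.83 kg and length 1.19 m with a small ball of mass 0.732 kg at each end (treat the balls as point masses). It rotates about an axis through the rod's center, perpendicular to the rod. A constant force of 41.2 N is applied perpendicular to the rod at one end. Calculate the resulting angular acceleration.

α ≈ 22.5 rad/s²

I_rod = (1/12)ML² = (1/12)(4.83)(1.19)² = 0.5700 kg·m².
I_balls = 2·m·(L/2)² = 2(0.732)(0.5950)² = 0.5183 kg·m².
Total I = 1.088 kg·m².
τ = F·(L/2) = (41.2)(0.595) = 24.51 N·m.
α = τ/I = 24.51/1.088 = 22.53 rad/s².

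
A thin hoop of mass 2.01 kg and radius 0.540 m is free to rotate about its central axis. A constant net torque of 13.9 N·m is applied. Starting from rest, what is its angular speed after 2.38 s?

ω ≈ 56.4 rad/s

I = MR² = (2.01)(0.540)² = 0.5861 kg·m².
α = τ/I = 13.9/0.5861 = 23.72 rad/s².
ω = ω₀ + αt = 0 + (23.72)(2.38) = 56.44 rad/s.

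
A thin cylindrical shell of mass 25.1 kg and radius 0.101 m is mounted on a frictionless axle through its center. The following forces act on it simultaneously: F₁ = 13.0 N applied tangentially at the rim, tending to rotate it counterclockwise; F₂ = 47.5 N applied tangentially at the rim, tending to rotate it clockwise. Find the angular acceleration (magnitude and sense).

I = MR² = (25.1)(0.101)² = 0.2560 kg·m².
Taking counterclockwise as positive: τ₁ = +(13.0)(0.101) = +1.313 N·m; τ₂ = −(47.5)(0.101) = −4.798 N·m.
Net torque τ = -3.485 N·m.
α = τ/I = -3.485/0.2560 = -13.61 rad/s².

α ≈ 13.6 rad/s², clockwise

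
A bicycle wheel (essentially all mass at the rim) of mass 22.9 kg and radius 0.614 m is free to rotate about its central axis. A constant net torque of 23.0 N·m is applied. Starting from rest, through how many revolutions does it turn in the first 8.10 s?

≈ 13.9 revolutions

I = MR² = (22.9)(0.614)² = 8.633 kg·m².
α = τ/I = 23.0/8.633 = 2.664 rad/s².
θ = ½αt² = ½(2.664)(8.10)² = 87.40 rad.
Revolutions = θ/(2π) = 13.91.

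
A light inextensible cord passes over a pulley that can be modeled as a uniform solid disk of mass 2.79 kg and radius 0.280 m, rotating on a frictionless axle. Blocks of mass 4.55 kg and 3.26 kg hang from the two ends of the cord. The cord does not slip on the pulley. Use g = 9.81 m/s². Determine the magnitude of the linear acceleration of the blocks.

a ≈ 1.37 m/s²

I = ½MR² = (1/2)(2.79)(0.280)² = 0.1094 kg·m².
Heavier block: m₁g − T₁ = m₁a. Lighter block: T₂ − m₂g = m₂a.
Pulley: (T₁ − T₂)R = Iα = I(a/R), so T₁ − T₂ = (I/R²)a = (1/2)M_p a = 1.395·a.
Adding the three: (m₁ − m₂)g = (m₁ + m₂ + 1.395)a, so a = (4.55 − 3.26)(9.81)/(4.55 + 3.26 + 1.395) = 1.375 m/s².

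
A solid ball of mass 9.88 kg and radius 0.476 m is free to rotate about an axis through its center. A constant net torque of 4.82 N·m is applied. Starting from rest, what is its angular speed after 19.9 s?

I = (2/5)MR² = (2/5)(9.88)(0.476)² = 0.8954 kg·m².
α = τ/I = 4.82/0.8954 = 5.383 rad/s².
ω = ω₀ + αt = 0 + (5.383)(19.9) = 107.1 rad/s.

ω ≈ 107 rad/s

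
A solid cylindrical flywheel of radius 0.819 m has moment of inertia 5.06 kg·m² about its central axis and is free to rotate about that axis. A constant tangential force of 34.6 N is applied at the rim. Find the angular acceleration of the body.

τ = F R = (34.6)(0.819) = 28.34 N·m.
From τ = Iα: α = 28.34/5.060 = 5.600 rad/s².

α ≈ 5.60 rad/s²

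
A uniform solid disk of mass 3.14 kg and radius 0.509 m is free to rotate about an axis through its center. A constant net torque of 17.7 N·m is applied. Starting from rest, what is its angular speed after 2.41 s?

I = ½MR² = (1/2)(3.14)(0.509)² = 0.4068 kg·m².
α = τ/I = 17.7/0.4068 = 43.51 rad/s².
ω = ω₀ + αt = 0 + (43.51)(2.41) = 104.9 rad/s.

ω ≈ 105 rad/s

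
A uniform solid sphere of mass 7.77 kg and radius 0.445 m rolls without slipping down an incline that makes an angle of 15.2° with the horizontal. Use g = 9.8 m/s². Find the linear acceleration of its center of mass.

a ≈ 1.84 m/s²

Translation along the incline: Mg sinθ − f = Ma.
Rotation about the center: fR = Iα with I = (2/5)MR². No-slip gives a = αR, so f = (I/R²)a = (2/5)M a.
Substituting: Mg sinθ = (1 + 0.4000)Ma, so a = g sinθ/(1 + 0.4000) = (9.8) sin 15.2° / 1.400 = 1.835 m/s².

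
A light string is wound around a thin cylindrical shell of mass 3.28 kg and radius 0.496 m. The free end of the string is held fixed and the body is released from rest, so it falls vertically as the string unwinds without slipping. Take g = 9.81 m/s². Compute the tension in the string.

T ≈ 16.1 N

Translation: Mg − T = Ma. Rotation about the center: TR = Iα with I = MR².
With a = αR: T = (I/R²)a = M a, so Mg = (1 + 1.000)Ma.
a = g/(1 + 1.000) = 9.81/2.000 = 4.905 m/s².
T = 1.000·M·a = (1.000)(3.28)(4.905) = 16.09 N.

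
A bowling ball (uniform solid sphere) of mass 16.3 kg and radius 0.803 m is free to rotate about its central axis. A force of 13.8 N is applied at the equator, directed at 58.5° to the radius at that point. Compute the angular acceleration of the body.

I = (2/5)MR² = (2/5)(16.3)(0.803)² = 4.204 kg·m².
Only the tangential component produces torque: τ = F R sinθ = (13.8)(0.803) sin 58.5° = 9.448 N·m.
Newton's second law for rotation, τ = Iα, gives α = τ/I = 9.448/4.204 = 2.247 rad/s².

α ≈ 2.25 rad/s²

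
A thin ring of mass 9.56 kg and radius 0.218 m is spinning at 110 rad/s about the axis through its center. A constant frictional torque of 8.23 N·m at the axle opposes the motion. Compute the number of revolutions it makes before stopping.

I = MR² = (9.56)(0.218)² = 0.4543 kg·m².
The net torque has magnitude 8.23 N·m, opposing ω.
|α| = τ/I = 8.230/0.4543 = 18.11 rad/s² (deceleration).
ω² = ω₀² − 2|α|θ with ω = 0 ⇒ θ = ω₀²/(2|α|) = 334.0 rad = 53.16 rev.

≈ 53.2 revolutions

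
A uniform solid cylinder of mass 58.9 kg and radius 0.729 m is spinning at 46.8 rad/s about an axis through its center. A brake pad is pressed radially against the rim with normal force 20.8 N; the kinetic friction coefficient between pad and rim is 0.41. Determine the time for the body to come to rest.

t ≈ 118 s

I = ½MR² = (1/2)(58.9)(0.729)² = 15.65 kg·m².
Friction force f = μN = (0.41)(20.8) = 8.528 N at the rim; torque magnitude τ = fR = 6.217 N·m, opposing ω.
|α| = τ/I = 6.217/15.65 = 0.3972 rad/s² (deceleration).
0 = ω₀ − |α|t ⇒ t = ω₀/|α| = 46.8/0.3972 = 117.8 s.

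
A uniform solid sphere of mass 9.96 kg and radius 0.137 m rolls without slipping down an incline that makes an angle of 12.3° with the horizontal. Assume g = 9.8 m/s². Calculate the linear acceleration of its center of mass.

Translation along the incline: Mg sinθ − f = Ma.
Rotation about the center: fR = Iα with I = (2/5)MR². No-slip gives a = αR, so f = (I/R²)a = (2/5)M a.
Substituting: Mg sinθ = (1 + 0.4000)Ma, so a = g sinθ/(1 + 0.4000) = (9.8) sin 12.3° / 1.400 = 1.491 m/s².

a ≈ 1.49 m/s²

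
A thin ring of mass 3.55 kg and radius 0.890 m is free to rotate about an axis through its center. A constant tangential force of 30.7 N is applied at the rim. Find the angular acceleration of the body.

I = MR² = (3.55)(0.890)² = 2.812 kg·m².
τ = F R = (30.7)(0.890) = 27.32 N·m.
Newton's second law for rotation, τ = Iα, gives α = τ/I = 27.32/2.812 = 9.717 rad/s².

α ≈ 9.72 rad/s²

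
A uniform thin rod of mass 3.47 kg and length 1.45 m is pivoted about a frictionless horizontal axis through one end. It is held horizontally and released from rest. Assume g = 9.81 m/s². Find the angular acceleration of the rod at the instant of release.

About the pivot, I = (1/3)ML² = (1/3)(3.47)(1.45)² = 2.432 kg·m².
The weight acts at the center, a distance L/2 = 0.7250 m from the pivot; τ = Mg(L/2) = 24.68 N·m.
α = τ/I = 24.68/2.432 = 10.15 rad/s².

α ≈ 10.1 rad/s²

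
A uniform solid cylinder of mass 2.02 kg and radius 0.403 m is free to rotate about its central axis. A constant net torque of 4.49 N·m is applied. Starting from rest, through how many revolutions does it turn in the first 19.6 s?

I = ½MR² = (1/2)(2.02)(0.403)² = 0.1640 kg·m².
α = τ/I = 4.49/0.1640 = 27.37 rad/s².
θ = ½αt² = ½(27.37)(19.6)² = 5258 rad.
Revolutions = θ/(2π) = 836.8.

≈ 837 revolutions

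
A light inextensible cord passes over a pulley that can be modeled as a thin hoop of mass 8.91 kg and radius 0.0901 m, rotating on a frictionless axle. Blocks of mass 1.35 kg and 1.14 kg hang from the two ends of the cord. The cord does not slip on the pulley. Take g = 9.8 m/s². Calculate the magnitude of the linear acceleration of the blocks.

I = MR² = (8.91)(0.0901)² = 0.07233 kg·m².
Heavier block: m₁g − T₁ = m₁a. Lighter block: T₂ − m₂g = m₂a.
Pulley: (T₁ − T₂)R = Iα = I(a/R), so T₁ − T₂ = (I/R²)a = 1·M_p a = 8.910·a.
Adding the three: (m₁ − m₂)g = (m₁ + m₂ + 8.910)a, so a = (1.35 − 1.14)(9.8)/(1.35 + 1.14 + 8.910) = 0.1805 m/s².

a ≈ 0.181 m/s²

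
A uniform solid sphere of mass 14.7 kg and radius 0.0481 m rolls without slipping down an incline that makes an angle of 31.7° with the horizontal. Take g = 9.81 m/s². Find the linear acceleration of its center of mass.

Translation along the incline: Mg sinθ − f = Ma.
Rotation about the center: fR = Iα with I = (2/5)MR². No-slip gives a = αR, so f = (I/R²)a = (2/5)M a.
Substituting: Mg sinθ = (1 + 0.4000)Ma, so a = g sinθ/(1 + 0.4000) = (9.81) sin 31.7° / 1.400 = 3.682 m/s².

a ≈ 3.68 m/s²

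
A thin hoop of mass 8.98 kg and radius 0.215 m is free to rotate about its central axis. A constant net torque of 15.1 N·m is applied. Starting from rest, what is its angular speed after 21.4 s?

I = MR² = (8.98)(0.215)² = 0.4151 kg·m².
α = τ/I = 15.1/0.4151 = 36.38 rad/s².
ω = ω₀ + αt = 0 + (36.38)(21.4) = 778.5 rad/s.

ω ≈ 778 rad/s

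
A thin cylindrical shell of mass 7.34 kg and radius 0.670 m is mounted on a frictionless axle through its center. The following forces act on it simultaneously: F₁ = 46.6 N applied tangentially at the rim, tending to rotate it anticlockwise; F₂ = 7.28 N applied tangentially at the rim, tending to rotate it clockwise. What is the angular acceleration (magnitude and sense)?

α ≈ 8.00 rad/s², anticlockwise

I = MR² = (7.34)(0.670)² = 3.295 kg·m².
Taking anticlockwise as positive: τ₁ = +(46.6)(0.670) = +31.22 N·m; τ₂ = −(7.28)(0.670) = −4.878 N·m.
Net torque τ = 26.34 N·m.
α = τ/I = 26.34/3.295 = 7.995 rad/s².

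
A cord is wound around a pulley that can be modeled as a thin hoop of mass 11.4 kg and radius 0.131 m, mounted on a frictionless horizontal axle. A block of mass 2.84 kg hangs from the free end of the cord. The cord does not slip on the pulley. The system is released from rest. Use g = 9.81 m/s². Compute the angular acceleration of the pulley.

α ≈ 14.9 rad/s²

I = MR² = (11.4)(0.131)² = 0.1956 kg·m².
Block: mg − T = ma. Pulley: TR = Iα. No-slip: a = αR, so T = (I/R²)a = 11.40·a.
Then mg = (m + 11.40)a, so a = (2.84)(9.81)/(2.84 + 11.40) = 1.956 m/s².
α = a/R = 1.956/0.131 = 14.94 rad/s².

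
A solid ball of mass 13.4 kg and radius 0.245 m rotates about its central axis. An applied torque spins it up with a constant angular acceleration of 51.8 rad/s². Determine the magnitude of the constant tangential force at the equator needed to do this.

F ≈ 68.0 N

I = (2/5)MR² = (2/5)(13.4)(0.245)² = 0.3217 kg·m².
The required torque is τ = Iα = (0.3217)(51.80) = 16.67 N·m.
A tangential force at the equator gives τ = FR, so F = τ/R = 16.67/0.245 = 68.02 N.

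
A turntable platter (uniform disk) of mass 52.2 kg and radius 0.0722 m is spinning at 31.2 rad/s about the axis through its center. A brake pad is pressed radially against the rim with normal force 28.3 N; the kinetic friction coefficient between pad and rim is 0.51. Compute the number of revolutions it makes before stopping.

≈ 10.1 revolutions

I = ½MR² = (1/2)(52.2)(0.0722)² = 0.1361 kg·m².
Friction force f = μN = (0.51)(28.3) = 14.43 N at the rim; torque magnitude τ = fR = 1.042 N·m, opposing ω.
|α| = τ/I = 1.042/0.1361 = 7.659 rad/s² (deceleration).
ω² = ω₀² − 2|α|θ with ω = 0 ⇒ θ = ω₀²/(2|α|) = 63.55 rad = 10.11 rev.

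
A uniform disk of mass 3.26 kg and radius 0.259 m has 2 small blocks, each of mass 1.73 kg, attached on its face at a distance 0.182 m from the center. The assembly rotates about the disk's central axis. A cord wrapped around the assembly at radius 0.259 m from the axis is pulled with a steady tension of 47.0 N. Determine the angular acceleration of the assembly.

I_disk = ½MR² = ½(3.26)(0.259)² = 0.1093 kg·m².
I_blocks = 2·m·r² = 2(1.73)(0.182)² = 0.1146 kg·m².
Total I = 0.2240 kg·m².
τ = F r = (47.0)(0.259) = 12.17 N·m.
α = τ/I = 12.17/0.2240 = 54.36 rad/s².

α ≈ 54.4 rad/s²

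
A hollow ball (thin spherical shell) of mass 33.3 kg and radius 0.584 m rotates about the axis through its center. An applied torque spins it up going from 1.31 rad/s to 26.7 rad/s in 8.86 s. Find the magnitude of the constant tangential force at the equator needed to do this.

I = (2/3)MR² = (2/3)(33.3)(0.584)² = 7.571 kg·m².
α = Δω/Δt = (26.7 − 1.31)/8.86 = 2.866 rad/s².
The required torque is τ = Iα = (7.571)(2.866) = 21.70 N·m.
A tangential force at the equator gives τ = FR, so F = τ/R = 21.70/0.584 = 37.15 N.

F ≈ 37.2 N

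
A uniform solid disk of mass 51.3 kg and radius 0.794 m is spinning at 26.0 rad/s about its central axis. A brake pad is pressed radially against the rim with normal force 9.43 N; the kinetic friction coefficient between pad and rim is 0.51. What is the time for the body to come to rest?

I = ½MR² = (1/2)(51.3)(0.794)² = 16.17 kg·m².
Friction force f = μN = (0.51)(9.43) = 4.809 N at the rim; torque magnitude τ = fR = 3.819 N·m, opposing ω.
|α| = τ/I = 3.819/16.17 = 0.2361 rad/s² (deceleration).
0 = ω₀ − |α|t ⇒ t = ω₀/|α| = 26.0/0.2361 = 110.1 s.

t ≈ 110 s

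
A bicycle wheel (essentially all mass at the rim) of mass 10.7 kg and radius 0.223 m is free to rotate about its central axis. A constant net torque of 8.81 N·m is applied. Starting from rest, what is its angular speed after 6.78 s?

ω ≈ 112 rad/s

I = MR² = (10.7)(0.223)² = 0.5321 kg·m².
α = τ/I = 8.81/0.5321 = 16.56 rad/s².
ω = ω₀ + αt = 0 + (16.56)(6.78) = 112.3 rad/s.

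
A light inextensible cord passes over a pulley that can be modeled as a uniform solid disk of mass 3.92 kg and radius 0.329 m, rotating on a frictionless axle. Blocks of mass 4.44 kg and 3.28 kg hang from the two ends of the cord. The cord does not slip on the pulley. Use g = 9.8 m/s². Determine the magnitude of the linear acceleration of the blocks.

I = ½MR² = (1/2)(3.92)(0.329)² = 0.2122 kg·m².
Heavier block: m₁g − T₁ = m₁a. Lighter block: T₂ − m₂g = m₂a.
Pulley: (T₁ − T₂)R = Iα = I(a/R), so T₁ − T₂ = (I/R²)a = (1/2)M_p a = 1.960·a.
Adding the three: (m₁ − m₂)g = (m₁ + m₂ + 1.960)a, so a = (4.44 − 3.28)(9.8)/(4.44 + 3.28 + 1.960) = 1.174 m/s².

a ≈ 1.17 m/s²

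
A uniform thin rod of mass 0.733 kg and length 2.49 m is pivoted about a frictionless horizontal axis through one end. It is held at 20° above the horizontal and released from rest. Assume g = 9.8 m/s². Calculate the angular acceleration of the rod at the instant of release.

α ≈ 5.55 rad/s²

About the pivot, I = (1/3)ML² = (1/3)(0.733)(2.49)² = 1.515 kg·m².
The weight acts at the center, a distance L/2 = 1.245 m from the pivot; τ = Mg(L/2) cos 20° = 8.404 N·m.
α = τ/I = 8.404/1.515 = 5.548 rad/s².
(Equivalently α = (3g/(2L)) cos 20° = 5.548 rad/s².)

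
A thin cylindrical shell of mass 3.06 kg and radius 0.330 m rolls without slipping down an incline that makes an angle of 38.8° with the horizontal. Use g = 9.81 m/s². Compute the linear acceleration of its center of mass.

Translation along the incline: Mg sinθ − f = Ma.
Rotation about the center: fR = Iα with I = MR². No-slip gives a = αR, so f = (I/R²)a = M a.
Substituting: Mg sinθ = (1 + 1.000)Ma, so a = g sinθ/(1 + 1.000) = (9.81) sin 38.8° / 2.000 = 3.073 m/s².

a ≈ 3.07 m/s²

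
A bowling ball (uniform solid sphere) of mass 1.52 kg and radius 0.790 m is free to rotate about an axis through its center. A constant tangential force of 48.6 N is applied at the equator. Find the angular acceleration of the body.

α ≈ 101 rad/s²

I = (2/5)MR² = (2/5)(1.52)(0.790)² = 0.3795 kg·m².
τ = F R = (48.6)(0.790) = 38.39 N·m.
Newton's second law for rotation, τ = Iα, gives α = τ/I = 38.39/0.3795 = 101.2 rad/s².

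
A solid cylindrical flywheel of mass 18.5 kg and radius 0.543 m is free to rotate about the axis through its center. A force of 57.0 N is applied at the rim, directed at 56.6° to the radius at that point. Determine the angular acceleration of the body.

I = ½MR² = (1/2)(18.5)(0.543)² = 2.727 kg·m².
Only the tangential component produces torque: τ = F R sinθ = (57.0)(0.543) sin 56.6° = 25.84 N·m.
From τ = Iα: α = 25.84/2.727 = 9.474 rad/s².

α ≈ 9.47 rad/s²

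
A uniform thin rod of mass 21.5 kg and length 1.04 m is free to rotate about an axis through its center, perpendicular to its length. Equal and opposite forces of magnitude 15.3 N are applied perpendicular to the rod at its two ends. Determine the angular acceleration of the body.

α ≈ 8.21 rad/s²

I = (1/12)ML² = (1/12)(21.5)(1.04)² = 1.938 kg·m².
The couple gives τ = F·(L/2) + F·(L/2) = F L = (15.3)(1.04) = 15.91 N·m.
From τ = Iα: α = 15.91/1.938 = 8.211 rad/s².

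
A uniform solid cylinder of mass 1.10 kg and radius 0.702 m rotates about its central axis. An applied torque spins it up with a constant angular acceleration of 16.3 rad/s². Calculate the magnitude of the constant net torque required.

I = ½MR² = (1/2)(1.10)(0.702)² = 0.2710 kg·m².
τ = Iα = (0.2710)(16.30) = 4.418 N·m.

τ ≈ 4.42 N·m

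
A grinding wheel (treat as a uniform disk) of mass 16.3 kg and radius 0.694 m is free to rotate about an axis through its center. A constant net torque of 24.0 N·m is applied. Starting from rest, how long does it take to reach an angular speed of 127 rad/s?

t ≈ 20.8 s

I = ½MR² = (1/2)(16.3)(0.694)² = 3.925 kg·m².
α = τ/I = 24.0/3.925 = 6.114 rad/s².
ω = αt ⇒ t = ω/α = 127/6.114 = 20.77 s.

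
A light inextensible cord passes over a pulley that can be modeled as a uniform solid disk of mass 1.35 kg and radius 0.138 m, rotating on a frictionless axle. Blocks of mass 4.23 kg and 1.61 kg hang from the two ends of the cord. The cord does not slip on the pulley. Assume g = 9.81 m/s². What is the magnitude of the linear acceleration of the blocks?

I = ½MR² = (1/2)(1.35)(0.138)² = 0.01285 kg·m².
Heavier block: m₁g − T₁ = m₁a. Lighter block: T₂ − m₂g = m₂a.
Pulley: (T₁ − T₂)R = Iα = I(a/R), so T₁ − T₂ = (I/R²)a = (1/2)M_p a = 0.6750·a.
Adding the three: (m₁ − m₂)g = (m₁ + m₂ + 0.6750)a, so a = (4.23 − 1.61)(9.81)/(4.23 + 1.61 + 0.6750) = 3.945 m/s².

a ≈ 3.95 m/s²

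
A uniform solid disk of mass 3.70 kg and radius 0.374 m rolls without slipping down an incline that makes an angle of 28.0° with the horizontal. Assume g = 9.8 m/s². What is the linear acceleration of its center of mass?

Translation along the incline: Mg sinθ − f = Ma.
Rotation about the center: fR = Iα with I = ½MR². No-slip gives a = αR, so f = (I/R²)a = (1/2)M a.
Substituting: Mg sinθ = (1 + 0.5000)Ma, so a = g sinθ/(1 + 0.5000) = (9.8) sin 28.0° / 1.500 = 3.067 m/s².

a ≈ 3.07 m/s²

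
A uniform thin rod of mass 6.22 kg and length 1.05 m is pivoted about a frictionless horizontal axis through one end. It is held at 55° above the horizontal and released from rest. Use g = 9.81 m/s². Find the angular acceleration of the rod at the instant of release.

α ≈ 8.04 rad/s²

About the pivot, I = (1/3)ML² = (1/3)(6.22)(1.05)² = 2.286 kg·m².
The weight acts at the center, a distance L/2 = 0.5250 m from the pivot; τ = Mg(L/2) cos 55° = 18.37 N·m.
α = τ/I = 18.37/2.286 = 8.038 rad/s².
(Equivalently α = (3g/(2L)) cos 55° = 8.038 rad/s².)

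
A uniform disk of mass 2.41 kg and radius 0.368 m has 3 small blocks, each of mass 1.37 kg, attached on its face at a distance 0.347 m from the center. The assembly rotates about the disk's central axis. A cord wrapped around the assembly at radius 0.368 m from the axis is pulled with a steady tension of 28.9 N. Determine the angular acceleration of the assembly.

α ≈ 16.2 rad/s²

I_disk = ½MR² = ½(2.41)(0.368)² = 0.1632 kg·m².
I_blocks = 3·m·r² = 3(1.37)(0.347)² = 0.4949 kg·m².
Total I = 0.6581 kg·m².
τ = F r = (28.9)(0.368) = 10.64 N·m.
α = τ/I = 10.64/0.6581 = 16.16 rad/s².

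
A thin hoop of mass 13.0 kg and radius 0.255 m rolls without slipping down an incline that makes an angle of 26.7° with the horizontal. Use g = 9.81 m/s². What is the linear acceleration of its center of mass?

Translation along the incline: Mg sinθ − f = Ma.
Rotation about the center: fR = Iα with I = MR². No-slip gives a = αR, so f = (I/R²)a = M a.
Substituting: Mg sinθ = (1 + 1.000)Ma, so a = g sinθ/(1 + 1.000) = (9.81) sin 26.7° / 2.000 = 2.204 m/s².

a ≈ 2.20 m/s²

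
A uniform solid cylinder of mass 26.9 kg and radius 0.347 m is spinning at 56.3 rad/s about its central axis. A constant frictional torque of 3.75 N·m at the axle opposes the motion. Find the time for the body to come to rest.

I = ½MR² = (1/2)(26.9)(0.347)² = 1.620 kg·m².
The net torque has magnitude 3.75 N·m, opposing ω.
|α| = τ/I = 3.750/1.620 = 2.316 rad/s² (deceleration).
0 = ω₀ − |α|t ⇒ t = ω₀/|α| = 56.3/2.316 = 24.31 s.

t ≈ 24.3 s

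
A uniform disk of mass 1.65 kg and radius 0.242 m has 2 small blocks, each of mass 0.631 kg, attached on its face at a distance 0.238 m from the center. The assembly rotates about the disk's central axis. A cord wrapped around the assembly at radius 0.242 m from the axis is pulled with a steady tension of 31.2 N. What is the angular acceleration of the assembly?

α ≈ 63.0 rad/s²

I_disk = ½MR² = ½(1.65)(0.242)² = 0.04832 kg·m².
I_blocks = 2·m·r² = 2(0.631)(0.238)² = 0.07148 kg·m².
Total I = 0.1198 kg·m².
τ = F r = (31.2)(0.242) = 7.550 N·m.
α = τ/I = 7.550/0.1198 = 63.03 rad/s².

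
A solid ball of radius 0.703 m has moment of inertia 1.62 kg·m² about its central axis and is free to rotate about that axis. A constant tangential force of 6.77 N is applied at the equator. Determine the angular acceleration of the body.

α ≈ 2.94 rad/s²

τ = F R = (6.77)(0.703) = 4.759 N·m.
From τ = Iα: α = 4.759/1.620 = 2.938 rad/s².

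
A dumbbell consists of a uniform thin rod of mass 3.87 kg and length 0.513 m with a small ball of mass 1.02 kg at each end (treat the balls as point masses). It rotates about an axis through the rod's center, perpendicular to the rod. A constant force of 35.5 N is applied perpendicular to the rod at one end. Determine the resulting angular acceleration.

α ≈ 41.6 rad/s²

I_rod = (1/12)ML² = (1/12)(3.87)(0.513)² = 0.08487 kg·m².
I_balls = 2·m·(L/2)² = 2(1.02)(0.2565)² = 0.1342 kg·m².
Total I = 0.2191 kg·m².
τ = F·(L/2) = (35.5)(0.257) = 9.106 N·m.
α = τ/I = 9.106/0.2191 = 41.56 rad/s².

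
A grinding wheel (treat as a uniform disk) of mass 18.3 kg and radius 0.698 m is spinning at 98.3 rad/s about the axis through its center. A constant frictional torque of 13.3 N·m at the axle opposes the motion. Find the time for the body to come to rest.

I = ½MR² = (1/2)(18.3)(0.698)² = 4.458 kg·m².
The net torque has magnitude 13.3 N·m, opposing ω.
|α| = τ/I = 13.30/4.458 = 2.983 rad/s² (deceleration).
0 = ω₀ − |α|t ⇒ t = ω₀/|α| = 98.3/2.983 = 32.95 s.

t ≈ 32.9 s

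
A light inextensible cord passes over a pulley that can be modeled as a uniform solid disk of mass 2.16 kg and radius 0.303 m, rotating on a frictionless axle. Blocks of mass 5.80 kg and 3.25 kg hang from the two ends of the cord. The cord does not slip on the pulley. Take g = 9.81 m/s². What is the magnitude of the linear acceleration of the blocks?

a ≈ 2.47 m/s²

I = ½MR² = (1/2)(2.16)(0.303)² = 0.09915 kg·m².
Heavier block: m₁g − T₁ = m₁a. Lighter block: T₂ − m₂g = m₂a.
Pulley: (T₁ − T₂)R = Iα = I(a/R), so T₁ − T₂ = (I/R²)a = (1/2)M_p a = 1.080·a.
Adding the three: (m₁ − m₂)g = (m₁ + m₂ + 1.080)a, so a = (5.80 − 3.25)(9.81)/(5.80 + 3.25 + 1.080) = 2.469 m/s².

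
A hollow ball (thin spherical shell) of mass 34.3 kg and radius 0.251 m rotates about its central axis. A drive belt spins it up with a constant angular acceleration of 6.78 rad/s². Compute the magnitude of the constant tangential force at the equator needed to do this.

I = (2/3)MR² = (2/3)(34.3)(0.251)² = 1.441 kg·m².
The required torque is τ = Iα = (1.441)(6.780) = 9.767 N·m.
A tangential force at the equator gives τ = FR, so F = τ/R = 9.767/0.251 = 38.91 N.

F ≈ 38.9 N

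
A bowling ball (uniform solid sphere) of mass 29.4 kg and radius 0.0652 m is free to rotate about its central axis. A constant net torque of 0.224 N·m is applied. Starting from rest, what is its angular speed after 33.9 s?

I = (2/5)MR² = (2/5)(29.4)(0.0652)² = 0.04999 kg·m².
α = τ/I = 0.224/0.04999 = 4.481 rad/s².
ω = ω₀ + αt = 0 + (4.481)(33.9) = 151.9 rad/s.

ω ≈ 152 rad/s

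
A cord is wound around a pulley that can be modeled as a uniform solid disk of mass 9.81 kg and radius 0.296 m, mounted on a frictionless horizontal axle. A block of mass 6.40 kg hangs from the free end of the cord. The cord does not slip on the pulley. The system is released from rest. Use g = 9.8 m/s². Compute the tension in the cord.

I = ½MR² = (1/2)(9.81)(0.296)² = 0.4298 kg·m².
Block: mg − T = ma. Pulley: TR = Iα. No-slip: a = αR, so T = (I/R²)a = 4.905·a.
Then mg = (m + 4.905)a, so a = (6.40)(9.8)/(6.40 + 4.905) = 5.548 m/s².
T = 4.905·a = 27.21 N.

T ≈ 27.2 N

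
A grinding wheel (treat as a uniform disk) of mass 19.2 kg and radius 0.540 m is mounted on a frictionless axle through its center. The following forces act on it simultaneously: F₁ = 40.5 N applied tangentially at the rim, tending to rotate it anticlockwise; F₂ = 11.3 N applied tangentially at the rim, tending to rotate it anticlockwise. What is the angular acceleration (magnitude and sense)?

α ≈ 9.99 rad/s², anticlockwise

I = ½MR² = (1/2)(19.2)(0.540)² = 2.799 kg·m².
Taking anticlockwise as positive: τ₁ = +(40.5)(0.540) = +21.87 N·m; τ₂ = +(11.3)(0.540) = +6.102 N·m.
Net torque τ = 27.97 N·m.
α = τ/I = 27.97/2.799 = 9.992 rad/s².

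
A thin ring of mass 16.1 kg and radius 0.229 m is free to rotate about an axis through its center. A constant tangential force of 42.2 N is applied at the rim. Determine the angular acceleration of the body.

I = MR² = (16.1)(0.229)² = 0.8443 kg·m².
τ = F R = (42.2)(0.229) = 9.664 N·m.
Newton's second law for rotation, τ = Iα, gives α = τ/I = 9.664/0.8443 = 11.45 rad/s².

α ≈ 11.4 rad/s²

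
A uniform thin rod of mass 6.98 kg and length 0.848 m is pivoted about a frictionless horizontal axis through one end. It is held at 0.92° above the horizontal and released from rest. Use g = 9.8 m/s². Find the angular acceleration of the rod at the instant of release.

α ≈ 17.3 rad/s²

About the pivot, I = (1/3)ML² = (1/3)(6.98)(0.848)² = 1.673 kg·m².
The weight acts at the center, a distance L/2 = 0.4240 m from the pivot; τ = Mg(L/2) cos 0.92° = 29.00 N·m.
α = τ/I = 29.00/1.673 = 17.33 rad/s².
(Equivalently α = (3g/(2L)) cos 0.92° = 17.33 rad/s².)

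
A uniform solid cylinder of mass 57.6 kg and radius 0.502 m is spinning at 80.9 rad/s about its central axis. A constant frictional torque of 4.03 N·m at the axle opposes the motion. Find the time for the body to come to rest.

I = ½MR² = (1/2)(57.6)(0.502)² = 7.258 kg·m².
The net torque has magnitude 4.03 N·m, opposing ω.
|α| = τ/I = 4.030/7.258 = 0.5553 rad/s² (deceleration).
0 = ω₀ − |α|t ⇒ t = ω₀/|α| = 80.9/0.5553 = 145.7 s.

t ≈ 146 s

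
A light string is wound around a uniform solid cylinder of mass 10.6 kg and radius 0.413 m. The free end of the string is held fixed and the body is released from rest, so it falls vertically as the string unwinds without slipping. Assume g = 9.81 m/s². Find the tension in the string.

T ≈ 34.7 N

Translation: Mg − T = Ma. Rotation about the center: TR = Iα with I = ½MR².
With a = αR: T = (I/R²)a = (1/2)M a, so Mg = (1 + 0.5000)Ma.
a = g/(1 + 0.5000) = 9.81/1.500 = 6.540 m/s².
T = 0.5000·M·a = (0.5000)(10.6)(6.540) = 34.66 N.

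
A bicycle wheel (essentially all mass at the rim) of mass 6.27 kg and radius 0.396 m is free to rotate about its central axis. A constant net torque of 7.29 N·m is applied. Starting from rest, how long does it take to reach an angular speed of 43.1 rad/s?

t ≈ 5.81 s

I = MR² = (6.27)(0.396)² = 0.9832 kg·m².
α = τ/I = 7.29/0.9832 = 7.414 rad/s².
ω = αt ⇒ t = ω/α = 43.1/7.414 = 5.813 s.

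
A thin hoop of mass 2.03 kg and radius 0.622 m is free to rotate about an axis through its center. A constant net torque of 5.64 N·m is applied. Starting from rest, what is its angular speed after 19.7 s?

I = MR² = (2.03)(0.622)² = 0.7854 kg·m².
α = τ/I = 5.64/0.7854 = 7.181 rad/s².
ω = ω₀ + αt = 0 + (7.181)(19.7) = 141.5 rad/s.

ω ≈ 141 rad/s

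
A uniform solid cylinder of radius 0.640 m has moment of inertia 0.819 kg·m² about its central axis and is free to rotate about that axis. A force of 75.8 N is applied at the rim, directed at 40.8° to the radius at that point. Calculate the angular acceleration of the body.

α ≈ 38.7 rad/s²

Only the tangential component produces torque: τ = F R sinθ = (75.8)(0.640) sin 40.8° = 31.70 N·m.
Newton's second law for rotation, τ = Iα, gives α = τ/I = 31.70/0.8190 = 38.70 rad/s².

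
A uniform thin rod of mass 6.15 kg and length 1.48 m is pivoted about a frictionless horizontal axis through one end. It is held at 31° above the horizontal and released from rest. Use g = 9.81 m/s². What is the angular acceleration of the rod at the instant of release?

α ≈ 8.52 rad/s²

About the pivot, I = (1/3)ML² = (1/3)(6.15)(1.48)² = 4.490 kg·m².
The weight acts at the center, a distance L/2 = 0.7400 m from the pivot; τ = Mg(L/2) cos 31° = 38.27 N·m.
α = τ/I = 38.27/4.490 = 8.522 rad/s².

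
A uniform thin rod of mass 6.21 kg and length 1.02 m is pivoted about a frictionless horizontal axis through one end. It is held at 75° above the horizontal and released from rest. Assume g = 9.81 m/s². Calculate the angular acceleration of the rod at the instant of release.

About the pivot, I = (1/3)ML² = (1/3)(6.21)(1.02)² = 2.154 kg·m².
The weight acts at the center, a distance L/2 = 0.5100 m from the pivot; τ = Mg(L/2) cos 75° = 8.041 N·m.
α = τ/I = 8.041/2.154 = 3.734 rad/s².
(Equivalently α = (3g/(2L)) cos 75° = 3.734 rad/s².)

α ≈ 3.73 rad/s²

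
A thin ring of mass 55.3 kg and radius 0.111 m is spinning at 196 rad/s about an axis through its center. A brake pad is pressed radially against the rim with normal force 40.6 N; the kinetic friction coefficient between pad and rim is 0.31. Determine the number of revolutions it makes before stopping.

I = MR² = (55.3)(0.111)² = 0.6814 kg·m².
Friction force f = μN = (0.31)(40.6) = 12.59 N at the rim; torque magnitude τ = fR = 1.397 N·m, opposing ω.
|α| = τ/I = 1.397/0.6814 = 2.050 rad/s² (deceleration).
ω² = ω₀² − 2|α|θ with ω = 0 ⇒ θ = ω₀²/(2|α|) = 9368 rad = 1491 rev.

≈ 1490 revolutions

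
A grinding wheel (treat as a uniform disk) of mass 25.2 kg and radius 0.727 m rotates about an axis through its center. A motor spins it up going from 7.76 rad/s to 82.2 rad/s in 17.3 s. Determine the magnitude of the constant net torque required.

I = ½MR² = (1/2)(25.2)(0.727)² = 6.659 kg·m².
α = Δω/Δt = (82.2 − 7.76)/17.3 = 4.303 rad/s².
τ = Iα = (6.659)(4.303) = 28.65 N·m.

τ ≈ 28.7 N·m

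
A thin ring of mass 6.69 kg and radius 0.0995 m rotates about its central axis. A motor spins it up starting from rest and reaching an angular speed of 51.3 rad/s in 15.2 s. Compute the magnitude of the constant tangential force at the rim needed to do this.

I = MR² = (6.69)(0.0995)² = 0.06623 kg·m².
α = Δω/Δt = (51.3 − 0)/15.2 = 3.375 rad/s².
The required torque is τ = Iα = (0.06623)(3.375) = 0.2235 N·m.
A tangential force at the rim gives τ = FR, so F = τ/R = 0.2235/0.0995 = 2.247 N.

F ≈ 2.25 N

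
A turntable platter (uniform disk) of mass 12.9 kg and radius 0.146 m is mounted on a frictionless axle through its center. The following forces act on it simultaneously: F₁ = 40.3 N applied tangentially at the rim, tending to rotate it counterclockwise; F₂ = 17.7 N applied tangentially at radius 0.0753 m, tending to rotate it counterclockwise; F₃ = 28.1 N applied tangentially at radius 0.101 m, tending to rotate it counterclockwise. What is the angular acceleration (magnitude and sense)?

α ≈ 73.1 rad/s², counterclockwise

I = ½MR² = (1/2)(12.9)(0.146)² = 0.1375 kg·m².
Taking counterclockwise as positive: τ₁ = +(40.3)(0.146) = +5.884 N·m; τ₂ = +(17.7)(0.0753) = +1.333 N·m; τ₃ = +(28.1)(0.101) = +2.838 N·m.
Net torque τ = 10.05 N·m.
α = τ/I = 10.05/0.1375 = 73.13 rad/s².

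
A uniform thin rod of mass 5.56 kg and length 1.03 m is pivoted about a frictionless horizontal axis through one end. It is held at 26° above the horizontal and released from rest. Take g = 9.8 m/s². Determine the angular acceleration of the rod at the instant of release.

About the pivot, I = (1/3)ML² = (1/3)(5.56)(1.03)² = 1.966 kg·m².
The weight acts at the center, a distance L/2 = 0.5150 m from the pivot; τ = Mg(L/2) cos 26° = 25.22 N·m.
α = τ/I = 25.22/1.966 = 12.83 rad/s².

α ≈ 12.8 rad/s²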